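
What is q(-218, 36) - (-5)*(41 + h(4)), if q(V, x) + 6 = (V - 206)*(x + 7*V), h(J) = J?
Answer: 631979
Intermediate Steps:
q(V, x) = -6 + (-206 + V)*(x + 7*V) (q(V, x) = -6 + (V - 206)*(x + 7*V) = -6 + (-206 + V)*(x + 7*V))
q(-218, 36) - (-5)*(41 + h(4)) = (-6 - 1442*(-218) - 206*36 + 7*(-218)**2 - 218*36) - (-5)*(41 + 4) = (-6 + 314356 - 7416 + 7*47524 - 7848) - (-5)*45 = (-6 + 314356 - 7416 + 332668 - 7848) - 1*(-225) = 631754 + 225 = 631979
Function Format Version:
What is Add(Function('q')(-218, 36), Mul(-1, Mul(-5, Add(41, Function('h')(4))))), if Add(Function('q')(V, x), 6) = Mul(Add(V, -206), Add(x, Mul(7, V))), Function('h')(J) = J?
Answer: 631979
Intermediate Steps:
Function('q')(V, x) = Add(-6, Mul(Add(-206, V), Add(x, Mul(7, V)))) (Function('q')(V, x) = Add(-6, Mul(Add(V, -206), Add(x, Mul(7, V)))) = Add(-6, Mul(Add(-206, V), Add(x, Mul(7, V)))))
Add(Function('q')(-218, 36), Mul(-1, Mul(-5, Add(41, Function('h')(4))))) = Add(Add(-6, Mul(-1442, -218), Mul(-206, 36), Mul(7, Pow(-218, 2)), Mul(-218, 36)), Mul(-1, Mul(-5, Add(41, 4)))) = Add(Add(-6, 314356, -7416, Mul(7, 47524), -7848), Mul(-1, Mul(-5, 45))) = Add(Add(-6, 314356, -7416, 332668, -7848), Mul(-1, -225)) = Add(631754, 225) = 631979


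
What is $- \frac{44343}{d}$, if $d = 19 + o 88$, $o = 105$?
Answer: $- \frac{44343}{9259} \approx -4.7892$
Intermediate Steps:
$d = 9259$ ($d = 19 + 105 \cdot 88 = 19 + 9240 = 9259$)
$- \frac{44343}{d} = - \frac{44343}{9259}$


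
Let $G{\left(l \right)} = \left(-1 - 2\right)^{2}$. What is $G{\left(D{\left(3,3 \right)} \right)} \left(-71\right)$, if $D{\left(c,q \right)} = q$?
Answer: $-639$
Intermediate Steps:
$G{\left(l \right)} = 9$ ($G{\left(l \right)} = \left(-3\right)^{2} = 9$)
$G{\left(D{\left(3,3 \right)} \right)} \left(-71\right) = 9 \left(-71\right) = -639$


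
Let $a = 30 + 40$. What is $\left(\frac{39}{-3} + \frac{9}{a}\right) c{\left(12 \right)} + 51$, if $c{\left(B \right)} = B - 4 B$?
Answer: $\frac{18003}{35} \approx 514.37$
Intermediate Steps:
$a = 70$
$c{\left(B \right)} = - 3 B$
$\left(\frac{39}{-3} + \frac{9}{a}\right) c{\left(12 \right)} + 51 = \left(\frac{39}{-3} + \frac{9}{70}\right) \left(\left(-3\right) 12\right) + 51 = \left(39 \left(- \frac{1}{3}\right) + 9 \cdot \frac{1}{70}\right) \left(-36\right) + 51 = \left(-13 + \frac{9}{70}\right) \left(-36\right) + 51 = \left(- \frac{901}{70}\right) \left(-36\right) + 51 = \frac{16218}{35} + 51 = \frac{18003}{35}$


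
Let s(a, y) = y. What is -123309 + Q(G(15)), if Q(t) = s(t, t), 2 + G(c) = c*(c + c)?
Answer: -122861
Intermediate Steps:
G(c) = -2 + 2*c**2 (G(c) = -2 + c*(c + c) = -2 + c*(2*c) = -2 + 2*c**2)
Q(t) = t
-123309 + Q(G(15)) = -123309 + (-2 + 2*15**2) = -123309 + (-2 + 2*225) = -123309 + (-2 + 450) = -123309 + 448 = -122861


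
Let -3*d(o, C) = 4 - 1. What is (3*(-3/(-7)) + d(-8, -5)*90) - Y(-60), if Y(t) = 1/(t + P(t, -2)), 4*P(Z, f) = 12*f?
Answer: -40979/462 ≈ -88.699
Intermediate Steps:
P(Z, f) = 3*f (P(Z, f) = (12*f)/4 = 3*f)
d(o, C) = -1 (d(o, C) = -(4 - 1)/3 = -⅓*3 = -1)
Y(t) = 1/(-6 + t) (Y(t) = 1/(t + 3*(-2)) = 1/(t - 6) = 1/(-6 + t))
(3*(-3/(-7)) + d(-8, -5)*90) - Y(-60) = (3*(-3/(-7)) - 1*90) - 1/(-6 - 60) = (3*(-3*(-⅐)) - 90) - 1/(-66) = (3*(3/7) - 90) - 1*(-1/66) = (9/7 - 90) + 1/66 = -621/7 + 1/66 = -40979/462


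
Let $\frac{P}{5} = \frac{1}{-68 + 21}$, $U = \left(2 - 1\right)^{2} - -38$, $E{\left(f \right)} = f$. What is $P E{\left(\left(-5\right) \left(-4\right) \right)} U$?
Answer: $- \frac{3900}{47} \approx -82.979$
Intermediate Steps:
$U = 39$ ($U = 1^{2} + 38 = 1 + 38 = 39$)
$P = - \frac{5}{47}$ ($P = \frac{5}{-68 + 21} = \frac{5}{-47} = 5 \left(- \frac{1}{47}\right) = - \frac{5}{47} \approx -0.10638$)
$P E{\left(\left(-5\right) \left(-4\right) \right)} U = - \frac{5 \left(\left(-5\right) \left(-4\right)\right)}{47} \cdot 39 = \left(- \frac{5}{47}\right) 20 \cdot 39 = \left(- \frac{100}{47}\right) 39 = - \frac{3900}{47}$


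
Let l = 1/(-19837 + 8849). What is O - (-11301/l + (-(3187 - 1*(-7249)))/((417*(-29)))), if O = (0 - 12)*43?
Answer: -1501659217508/12093 ≈ -1.2418e+8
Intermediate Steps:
l = -1/10988 (l = 1/(-10988) = -1/10988 ≈ -9.1008e-5)
O = -516 (O = -12*43 = -516)
O - (-11301/l + (-(3187 - 1*(-7249)))/((417*(-29)))) = -516 - (-11301/(-1/10988) + (-(3187 - 1*(-7249)))/((417*(-29)))) = -516 - (-11301*(-10988) - (3187 + 7249)/(-12093)) = -516 - (124175388 - 1*10436*(-1/12093)) = -516 - (124175388 - 10436*(-1/12093)) = -516 - (124175388 + 10436/12093) = -516 - 1*1501652977520/12093 = -516 - 1501652977520/12093 = -1501659217508/12093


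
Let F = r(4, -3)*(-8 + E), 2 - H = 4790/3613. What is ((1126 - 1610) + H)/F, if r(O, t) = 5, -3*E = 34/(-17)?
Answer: 2619384/198715 ≈ 13.182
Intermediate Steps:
H = 2436/3613 (H = 2 - 4790/3613 = 2436/3613 ≈ 0.67423)
E = ⅔ (E = -34/(3*(-17)) = -34*(-1)/(3*17) = -⅓*(-2) = ⅔ ≈ 0.66667)
F = -110/3 (F = 5*(-8 + ⅔) = 5*(-22/3) = -110/3 ≈ -36.667)
((1126 - 1610) + H)/F = ((1126 - 1610) + 2436/3613)/(-110/3) = (-484 + 2436/3613)*(-3/110) = -1746256/3613*(-3/110) = 2619384/198715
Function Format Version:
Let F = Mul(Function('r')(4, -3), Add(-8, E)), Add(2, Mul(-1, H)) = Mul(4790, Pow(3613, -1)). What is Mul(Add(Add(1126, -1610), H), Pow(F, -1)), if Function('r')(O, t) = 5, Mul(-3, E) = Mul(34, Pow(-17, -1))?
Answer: Rational(2619384, 198715) ≈ 13.182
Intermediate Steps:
H = Rational(2436, 3613) (H = Add(2, Mul(-1, Mul(4790, Pow(3613, -1)))) = Add(2, Mul(-1, Mul(4790, Rational(1, 3613)))) = Add(2, Mul(-1, Rational(4790, 3613))) = Add(2, Rational(-4790, 3613)) = Rational(2436, 3613) ≈ 0.67423)
E = Rational(2, 3) (E = Mul(Rational(-1, 3), Mul(34, Pow(-17, -1))) = Mul(Rational(-1, 3), Mul(34, Rational(-1, 17))) = Mul(Rational(-1, 3), -2) = Rational(2, 3) ≈ 0.66667)
F = Rational(-110, 3) (F = Mul(5, Add(-8, Rational(2, 3))) = Mul(5, Rational(-22, 3)) = Rational(-110, 3) ≈ -36.667)
Mul(Add(Add(1126, -1610), H), Pow(F, -1)) = Mul(Add(Add(1126, -1610), Rational(2436, 3613)), Pow(Rational(-110, 3), -1)) = Mul(Add(-484, Rational(2436, 3613)), Rational(-3, 110)) = Mul(Rational(-1746256, 3613), Rational(-3, 110)) = Rational(2619384, 198715)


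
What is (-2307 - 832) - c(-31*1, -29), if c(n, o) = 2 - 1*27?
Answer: -3114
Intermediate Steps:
c(n, o) = -25 (c(n, o) = 2 - 27 = -25)
(-2307 - 832) - c(-31*1, -29) = (-2307 - 832) - 1*(-25) = -3139 + 25 = -3114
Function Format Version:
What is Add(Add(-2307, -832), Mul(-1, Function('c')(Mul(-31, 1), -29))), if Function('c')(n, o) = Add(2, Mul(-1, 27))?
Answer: -3114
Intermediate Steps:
Function('c')(n, o) = -25 (Function('c')(n, o) = Add(2, -27) = -25)
Add(Add(-2307, -832), Mul(-1, Function('c')(Mul(-31, 1), -29))) = Add(Add(-2307, -832), Mul(-1, -25)) = Add(-3139, 25) = -3114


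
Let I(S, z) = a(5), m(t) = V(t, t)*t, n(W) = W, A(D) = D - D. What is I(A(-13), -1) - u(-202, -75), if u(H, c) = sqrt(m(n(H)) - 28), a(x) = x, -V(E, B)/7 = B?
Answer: 5 - 2*I*sqrt(71414) ≈ 5.0 - 534.47*I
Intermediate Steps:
V(E, B) = -7*B
A(D) = 0
m(t) = -7*t**2 (m(t) = (-7*t)*t = -7*t**2)
I(S, z) = 5
u(H, c) = sqrt(-28 - 7*H**2) (u(H, c) = sqrt(-7*H**2 - 28) = sqrt(-28 - 7*H**2))
I(A(-13), -1) - u(-202, -75) = 5 - sqrt(-28 - 7*(-202)**2) = 5 - sqrt(-28 - 7*40804) = 5 - sqrt(-28 - 285628) = 5 - sqrt(-285656) = 5 - 2*I*sqrt(71414)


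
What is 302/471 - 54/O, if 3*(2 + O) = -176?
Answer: 65633/42861 ≈ 1.5313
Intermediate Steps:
O = -182/3 (O = -2 + (1/3)*(-176) = -2 - 176/3 = -182/3 ≈ -60.667)
302/471 - 54/O = 302/471 - 54/(-182/3) = 302*(1/471) - 54*(-3/182) = 302/471 + 81/91 = 65633/42861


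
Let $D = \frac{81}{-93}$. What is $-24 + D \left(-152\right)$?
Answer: $\frac{3360}{31} \approx 108.39$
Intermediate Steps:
$D = - \frac{27}{31}$ ($D = 81 \left(- \frac{1}{93}\right) = - \frac{27}{31} \approx -0.87097$)
$-24 + D \left(-152\right) = -24 - - \frac{4104}{31} = -24 + \frac{4104}{31} = \frac{3360}{31}$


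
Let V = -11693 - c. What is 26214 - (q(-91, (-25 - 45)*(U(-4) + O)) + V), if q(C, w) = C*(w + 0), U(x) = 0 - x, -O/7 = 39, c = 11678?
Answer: 1763115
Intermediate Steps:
O = -273 (O = -7*39 = -273)
U(x) = -x
V = -23371 (V = -11693 - 1*11678 = -11693 - 11678 = -23371)
q(C, w) = C*w
26214 - (q(-91, (-25 - 45)*(U(-4) + O)) + V) = 26214 - (-91*(-25 - 45)*(-1*(-4) - 273) - 23371) = 26214 - (-(-6370)*(4 - 273) - 23371) = 26214 - (-(-6370)*(-269) - 23371) = 26214 - (-91*18830 - 23371) = 26214 - (-1713530 - 23371) = 26214 - 1*(-1736901) = 26214 + 1736901 = 1763115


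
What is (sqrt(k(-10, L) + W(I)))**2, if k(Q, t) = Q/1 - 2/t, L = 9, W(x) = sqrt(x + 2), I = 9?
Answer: -92/9 + sqrt(11) ≈ -6.9056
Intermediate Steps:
W(x) = sqrt(2 + x)
k(Q, t) = Q - 2/t (k(Q, t) = Q*1 - 2/t = Q - 2/t)
(sqrt(k(-10, L) + W(I)))**2 = (sqrt((-10 - 2/9) + sqrt(2 + 9)))**2 = (sqrt((-10 - 2*1/9) + sqrt(11)))**2 = (sqrt((-10 - 2/9) + sqrt(11)))**2 = (sqrt(-92/9 + sqrt(11)))**2 = -92/9 + sqrt(11)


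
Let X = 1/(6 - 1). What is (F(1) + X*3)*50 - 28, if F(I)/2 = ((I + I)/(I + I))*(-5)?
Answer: -498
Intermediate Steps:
X = ⅕ (X = 1/5 = ⅕ ≈ 0.20000)
F(I) = -10 (F(I) = 2*(((I + I)/(I + I))*(-5)) = 2*(((2*I)/((2*I)))*(-5)) = 2*(((2*I)*(1/(2*I)))*(-5)) = 2*(1*(-5)) = 2*(-5) = -10)
(F(1) + X*3)*50 - 28 = (-10 + (⅕)*3)*50 - 28 = (-10 + ⅗)*50 - 28 = -47/5*50 - 28 = -470 - 28 = -498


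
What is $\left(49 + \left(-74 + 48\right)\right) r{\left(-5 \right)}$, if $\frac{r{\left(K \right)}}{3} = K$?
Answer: $-345$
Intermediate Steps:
$r{\left(K \right)} = 3 K$
$\left(49 + \left(-74 + 48\right)\right) r{\left(-5 \right)} = \left(49 + \left(-74 + 48\right)\right) 3 \left(-5\right) = \left(49 - 26\right) \left(-15\right) = 23 \left(-15\right) = -345$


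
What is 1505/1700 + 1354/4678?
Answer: 934219/795260 ≈ 1.1747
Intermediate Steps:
1505/1700 + 1354/4678 = 1505*(1/1700) + 1354*(1/4678) = 301/340 + 677/2339 = 934219/795260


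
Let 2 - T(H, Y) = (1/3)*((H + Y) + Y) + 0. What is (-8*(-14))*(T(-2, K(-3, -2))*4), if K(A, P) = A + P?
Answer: 2688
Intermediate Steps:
T(H, Y) = 2 - 2*Y/3 - H/3 (T(H, Y) = 2 - ((1/3)*((H + Y) + Y) + 0) = 2 - ((1*(1/3))*(H + 2*Y) + 0) = 2 - ((H + 2*Y)/3 + 0) = 2 - ((H/3 + 2*Y/3) + 0) = 2 - (H/3 + 2*Y/3) = 2 + (-2*Y/3 - H/3) = 2 - 2*Y/3 - H/3)
(-8*(-14))*(T(-2, K(-3, -2))*4) = (-8*(-14))*((2 - 2*(-3 - 2)/3 - 1/3*(-2))*4) = 112*((2 - 2/3*(-5) + 2/3)*4) = 112*((2 + 10/3 + 2/3)*4) = 112*(6*4) = 112*24 = 2688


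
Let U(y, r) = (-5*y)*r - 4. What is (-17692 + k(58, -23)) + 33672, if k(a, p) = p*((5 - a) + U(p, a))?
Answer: -136119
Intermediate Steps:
U(y, r) = -4 - 5*r*y (U(y, r) = -5*r*y - 4 = -4 - 5*r*y)
k(a, p) = p*(1 - a - 5*a*p) (k(a, p) = p*((5 - a) + (-4 - 5*a*p)) = p*(1 - a - 5*a*p))
(-17692 + k(58, -23)) + 33672 = (-17692 - 23*(1 - 1*58 - 5*58*(-23))) + 33672 = (-17692 - 23*(1 - 58 + 6670)) + 33672 = (-17692 - 23*6613) + 33672 = (-17692 - 152099) + 33672 = -169791 + 33672 = -136119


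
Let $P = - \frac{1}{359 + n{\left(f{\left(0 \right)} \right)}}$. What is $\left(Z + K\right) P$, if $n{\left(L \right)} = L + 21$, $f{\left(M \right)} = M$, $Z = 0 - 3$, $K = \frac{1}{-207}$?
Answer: $\frac{311}{39330} \approx 0.0079075$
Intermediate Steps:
$K = - \frac{1}{207} \approx -0.0048309$
$Z = -3$ ($Z = 0 - 3 = -3$)
$n{\left(L \right)} = 21 + L$
$P = - \frac{1}{380}$ ($P = - \frac{1}{359 + \left(21 + 0\right)} = - \frac{1}{359 + 21} = - \frac{1}{380} \approx -0.0026316$)
$\left(Z + K\right) P = \left(-3 - \frac{1}{207}\right) \left(- \frac{1}{380}\right) = \left(- \frac{622}{207}\right) \left(- \frac{1}{380}\right) = \frac{311}{39330}$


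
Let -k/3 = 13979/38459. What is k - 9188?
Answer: -353403229/38459 ≈ -9189.1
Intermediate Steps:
k = -41937/38459 ≈ -1.0904
k - 9188 = -41937/38459 - 9188 = -353403229/38459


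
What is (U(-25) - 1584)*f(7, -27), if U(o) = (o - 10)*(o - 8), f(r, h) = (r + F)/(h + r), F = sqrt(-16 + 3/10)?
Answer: 3003/20 + 429*I*sqrt(1570)/200 ≈ 150.15 + 84.992*I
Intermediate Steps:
F = I*sqrt(1570)/10 (F = sqrt(-16 + 3*(1/10)) = sqrt(-16 + 3/10) = sqrt(-157/10) = I*sqrt(1570)/10 ≈ 3.9623*I)
f(r, h) = (r + I*sqrt(1570)/10)/(h + r)
U(o) = (-10 + o)*(-8 + o)
(U(-25) - 1584)*f(7, -27) = ((80 + (-25)**2 - 18*(-25)) - 1584)*((7 + I*sqrt(1570)/10)/(-27 + 7)) = ((80 + 625 + 450) - 1584)*((7 + I*sqrt(1570)/10)/(-20)) = (1155 - 1584)*(-(7 + I*sqrt(1570)/10)/20) = -429*(-7/20 - I*sqrt(1570)/200) = 3003/20 + 429*I*sqrt(1570)/200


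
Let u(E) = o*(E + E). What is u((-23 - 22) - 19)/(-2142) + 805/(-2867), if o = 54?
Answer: 1005133/341173 ≈ 2.9461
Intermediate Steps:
u(E) = 108*E (u(E) = 54*(E + E) = 54*(2*E) = 108*E)
u((-23 - 22) - 19)/(-2142) + 805/(-2867) = (108*((-23 - 22) - 19))/(-2142) + 805/(-2867) = (108*(-45 - 19))*(-1/2142) + 805*(-1/2867) = (108*(-64))*(-1/2142) - 805/2867 = -6912*(-1/2142) - 805/2867 = 384/119 - 805/2867 = 1005133/341173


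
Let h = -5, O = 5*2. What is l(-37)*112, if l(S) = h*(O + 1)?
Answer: -6160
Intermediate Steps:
O = 10
l(S) = -55 (l(S) = -5*(10 + 1) = -5*11 = -55)
l(-37)*112 = -55*112 = -6160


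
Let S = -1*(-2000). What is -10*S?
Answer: -20000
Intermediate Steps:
S = 2000
-10*S = -10*2000 = -20000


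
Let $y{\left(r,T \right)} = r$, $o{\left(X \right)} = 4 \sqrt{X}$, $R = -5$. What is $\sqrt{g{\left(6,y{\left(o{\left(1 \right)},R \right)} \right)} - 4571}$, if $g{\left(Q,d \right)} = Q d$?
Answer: $i \sqrt{4547} \approx 67.431 i$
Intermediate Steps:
$\sqrt{g{\left(6,y{\left(o{\left(1 \right)},R \right)} \right)} - 4571} = \sqrt{6 \cdot 4 \sqrt{1} - 4571} = \sqrt{6 \cdot 4 \cdot 1 - 4571} = \sqrt{6 \cdot 4 - 4571} = \sqrt{24 - 4571} = \sqrt{-4547} = i \sqrt{4547}$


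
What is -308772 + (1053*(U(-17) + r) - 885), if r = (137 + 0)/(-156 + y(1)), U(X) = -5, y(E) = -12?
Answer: -17683719/56 ≈ -3.1578e+5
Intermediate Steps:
r = -137/168 (r = (137 + 0)/(-156 - 12) = 137/(-168) = 137*(-1/168) = -137/168 ≈ -0.81548)
-308772 + (1053*(U(-17) + r) - 885) = -308772 + (1053*(-5 - 137/168) - 885) = -308772 + (1053*(-977/168) - 885) = -308772 + (-342927/56 - 885) = -308772 - 392487/56 = -17683719/56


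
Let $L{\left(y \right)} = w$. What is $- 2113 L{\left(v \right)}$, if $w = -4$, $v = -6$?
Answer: $8452$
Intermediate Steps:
$L{\left(y \right)} = -4$
$- 2113 L{\left(v \right)} = \left(-2113\right) \left(-4\right) = 8452$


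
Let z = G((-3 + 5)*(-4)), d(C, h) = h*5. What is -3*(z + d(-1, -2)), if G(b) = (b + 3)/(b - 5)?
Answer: 375/13 ≈ 28.846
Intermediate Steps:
d(C, h) = 5*h
G(b) = (3 + b)/(-5 + b)
z = 5/13 (z = (3 + (-3 + 5)*(-4))/(-5 + (-3 + 5)*(-4)) = (3 + 2*(-4))/(-5 + 2*(-4)) = (3 - 8)/(-5 - 8) = -5/(-13) = -1/13*(-5) = 5/13 ≈ 0.38462)
-3*(z + d(-1, -2)) = -3*(5/13 + 5*(-2)) = -3*(5/13 - 10) = -3*(-125/13) = 375/13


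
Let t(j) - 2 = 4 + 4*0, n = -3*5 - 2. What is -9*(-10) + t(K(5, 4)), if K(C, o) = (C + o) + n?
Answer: 96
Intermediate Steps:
n = -17 (n = -15 - 2 = -17)
K(C, o) = -17 + C + o (K(C, o) = (C + o) - 17 = -17 + C + o)
t(j) = 6 (t(j) = 2 + (4 + 4*0) = 2 + (4 + 0) = 2 + 4 = 6)
-9*(-10) + t(K(5, 4)) = -9*(-10) + 6 = 90 + 6 = 96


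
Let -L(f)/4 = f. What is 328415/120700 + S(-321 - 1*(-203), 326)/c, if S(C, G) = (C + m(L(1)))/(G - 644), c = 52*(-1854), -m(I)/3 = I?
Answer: 4749268963/1745466840 ≈ 2.7209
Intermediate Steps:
L(f) = -4*f
m(I) = -3*I
c = -96408
S(C, G) = (12 + C)/(-644 + G) (S(C, G) = (C - (-12))/(G - 644) = (C - 3*(-4))/(-644 + G) = (C + 12)/(-644 + G) = (12 + C)/(-644 + G))
328415/120700 + S(-321 - 1*(-203), 326)/c = 328415/120700 + ((12 + (-321 - 1*(-203)))/(-644 + 326))/(-96408) = 328415*(1/120700) + ((12 + (-321 + 203))/(-318))*(-1/96408) = 65683/24140 - (12 - 118)/318*(-1/96408) = 65683/24140 - 1/318*(-106)*(-1/96408) = 65683/24140 + (⅓)*(-1/96408) = 65683/24140 - 1/289224 = 4749268963/1745466840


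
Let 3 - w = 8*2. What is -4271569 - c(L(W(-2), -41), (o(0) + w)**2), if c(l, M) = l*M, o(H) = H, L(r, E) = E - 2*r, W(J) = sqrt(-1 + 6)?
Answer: -4264640 + 338*sqrt(5) ≈ -4.2639e+6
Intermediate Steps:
W(J) = sqrt(5)
w = -13 (w = 3 - 8*2 = 3 - 1*16 = 3 - 16 = -13)
c(l, M) = M*l
-4271569 - c(L(W(-2), -41), (o(0) + w)**2) = -4271569 - (0 - 13)**2*(-41 - 2*sqrt(5)) = -4271569 - (-13)**2*(-41 - 2*sqrt(5)) = -4271569 - 169*(-41 - 2*sqrt(5)) = -4271569 - (-6929 - 338*sqrt(5)) = -4271569 + (6929 + 338*sqrt(5)) = -4264640 + 338*sqrt(5)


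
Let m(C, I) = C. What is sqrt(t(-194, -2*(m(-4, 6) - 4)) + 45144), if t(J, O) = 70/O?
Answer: sqrt(722374)/4 ≈ 212.48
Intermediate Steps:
sqrt(t(-194, -2*(m(-4, 6) - 4)) + 45144) = sqrt(70/((-2*(-4 - 4))) + 45144) = sqrt(70/((-2*(-8))) + 45144) = sqrt(70/16 + 45144) = sqrt(70*(1/16) + 45144) = sqrt(35/8 + 45144) = sqrt(361187/8) = sqrt(722374)/4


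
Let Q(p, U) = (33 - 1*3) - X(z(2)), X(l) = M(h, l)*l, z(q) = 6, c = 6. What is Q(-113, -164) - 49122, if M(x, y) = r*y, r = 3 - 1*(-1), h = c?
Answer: -49236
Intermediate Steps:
h = 6
r = 4 (r = 3 + 1 = 4)
M(x, y) = 4*y
X(l) = 4*l**2 (X(l) = (4*l)*l = 4*l**2)
Q(p, U) = -114 (Q(p, U) = (33 - 1*3) - 4*6**2 = (33 - 3) - 4*36 = 30 - 1*144 = 30 - 144 = -114)
Q(-113, -164) - 49122 = -114 - 49122 = -49236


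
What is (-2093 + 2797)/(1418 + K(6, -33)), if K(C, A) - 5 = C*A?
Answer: 704/1225 ≈ 0.57469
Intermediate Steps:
K(C, A) = 5 + A*C (K(C, A) = 5 + C*A = 5 + A*C)
(-2093 + 2797)/(1418 + K(6, -33)) = (-2093 + 2797)/(1418 + (5 - 33*6)) = 704/(1418 + (5 - 198)) = 704/(1418 - 193) = 704/1225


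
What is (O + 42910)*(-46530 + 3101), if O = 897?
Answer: -1902494203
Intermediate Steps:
(O + 42910)*(-46530 + 3101) = (897 + 42910)*(-46530 + 3101) = 43807*(-43429) = -1902494203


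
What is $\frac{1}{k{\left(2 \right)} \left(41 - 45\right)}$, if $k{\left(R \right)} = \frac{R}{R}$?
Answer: $- \frac{1}{4} \approx -0.25$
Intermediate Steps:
$k{\left(R \right)} = 1$
$\frac{1}{k{\left(2 \right)} \left(41 - 45\right)} = \frac{1}{1 \left(41 - 45\right)} = \frac{1}{1 \left(-4\right)} = \frac{1}{-4} = - \frac{1}{4}$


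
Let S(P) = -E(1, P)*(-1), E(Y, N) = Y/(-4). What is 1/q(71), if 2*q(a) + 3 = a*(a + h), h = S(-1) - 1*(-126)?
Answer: 8/55865 ≈ 0.00014320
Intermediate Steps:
E(Y, N) = -Y/4 (E(Y, N) = Y*(-1/4) = -Y/4)
S(P) = -1/4 (S(P) = -(-1)/4*(-1) = -1*(-1/4)*(-1) = (1/4)*(-1) = -1/4)
h = 503/4 (h = -1/4 - 1*(-126) = -1/4 + 126 = 503/4 ≈ 125.75)
q(a) = -3/2 + a*(503/4 + a)/2 (q(a) = -3/2 + (a*(a + 503/4))/2 = -3/2 + (a*(503/4 + a))/2 = -3/2 + a*(503/4 + a)/2)
1/q(71) = 1/(-3/2 + (1/2)*71**2 + (503/8)*71) = 1/(-3/2 + (1/2)*5041 + 35713/8) = 1/(-3/2 + 5041/2 + 35713/8) = 1/(55865/8) = 8/55865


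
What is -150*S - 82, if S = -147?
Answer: 21968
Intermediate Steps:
-150*S - 82 = -150*(-147) - 82 = 22050 - 82 = 21968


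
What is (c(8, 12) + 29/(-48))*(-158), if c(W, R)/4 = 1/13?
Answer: 14615/312 ≈ 46.843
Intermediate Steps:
c(W, R) = 4/13
(c(8, 12) + 29/(-48))*(-158) = (4/13 + 29/(-48))*(-158) = (4/13 + 29*(-1/48))*(-158) = (4/13 - 29/48)*(-158) = -185/624*(-158) = 14615/312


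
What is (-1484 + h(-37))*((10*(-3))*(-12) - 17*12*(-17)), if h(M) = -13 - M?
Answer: -5588880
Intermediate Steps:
(-1484 + h(-37))*((10*(-3))*(-12) - 17*12*(-17)) = (-1484 + (-13 - 1*(-37)))*((10*(-3))*(-12) - 17*12*(-17)) = (-1484 + (-13 + 37))*(-30*(-12) - 204*(-17)) = (-1484 + 24)*(360 + 3468) = -1460*3828 = -5588880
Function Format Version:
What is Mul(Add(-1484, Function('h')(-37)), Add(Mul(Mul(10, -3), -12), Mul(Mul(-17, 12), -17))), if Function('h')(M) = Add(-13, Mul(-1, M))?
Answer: -5588880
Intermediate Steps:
Mul(Add(-1484, Function('h')(-37)), Add(Mul(Mul(10, -3), -12), Mul(Mul(-17, 12), -17))) = Mul(Add(-1484, Add(-13, Mul(-1, -37))), Add(Mul(Mul(10, -3), -12), Mul(Mul(-17, 12), -17))) = Mul(Add(-1484, Add(-13, 37)), Add(Mul(-30, -12), Mul(-204, -17))) = Mul(Add(-1484, 24), Add(360, 3468)) = Mul(-1460, 3828) = -5588880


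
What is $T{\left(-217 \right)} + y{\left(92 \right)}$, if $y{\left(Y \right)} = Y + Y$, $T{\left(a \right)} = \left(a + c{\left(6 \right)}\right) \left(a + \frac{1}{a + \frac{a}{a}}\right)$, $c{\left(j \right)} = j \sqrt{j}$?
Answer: $\frac{10211185}{216} - \frac{46873 \sqrt{6}}{36} \approx 44085.0$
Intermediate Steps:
$c{\left(j \right)} = j^{\frac{3}{2}}$
$T{\left(a \right)} = \left(a + \frac{1}{1 + a}\right) \left(a + 6 \sqrt{6}\right)$ ($T{\left(a \right)} = \left(a + 6^{\frac{3}{2}}\right) \left(a + \frac{1}{a + \frac{a}{a}}\right) = \left(a + 6 \sqrt{6}\right) \left(a + \frac{1}{a + 1}\right) = \left(a + 6 \sqrt{6}\right) \left(a + \frac{1}{1 + a}\right) = \left(a + \frac{1}{1 + a}\right) \left(a + 6 \sqrt{6}\right)$)
$y{\left(Y \right)} = 2 Y$
$T{\left(-217 \right)} + y{\left(92 \right)} = \frac{-217 + \left(-217\right)^{2} + \left(-217\right)^{3} + 6 \sqrt{6} + 6 \left(-217\right) \sqrt{6} + 6 \sqrt{6} \left(-217\right)^{2}}{1 - 217} + 2 \cdot 92 = \frac{-217 + 47089 - 10218313 + 6 \sqrt{6} - 1302 \sqrt{6} + 6 \sqrt{6} \cdot 47089}{-216} + 184 = - \frac{-217 + 47089 - 10218313 + 6 \sqrt{6} - 1302 \sqrt{6} + 282534 \sqrt{6}}{216} + 184 = - \frac{-10171441 + 281238 \sqrt{6}}{216} + 184 = \left(\frac{10171441}{216} - \frac{46873 \sqrt{6}}{36}\right) + 184 = \frac{10211185}{216} - \frac{46873 \sqrt{6}}{36}$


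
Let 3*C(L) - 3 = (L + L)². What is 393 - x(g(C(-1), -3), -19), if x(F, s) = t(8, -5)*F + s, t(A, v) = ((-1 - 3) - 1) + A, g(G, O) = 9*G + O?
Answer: 358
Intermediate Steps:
C(L) = 1 + 4*L²/3 (C(L) = 1 + (L + L)²/3 = 1 + (2*L)²/3 = 1 + (4*L²)/3 = 1 + 4*L²/3)
g(G, O) = O + 9*G
t(A, v) = -5 + A (t(A, v) = (-4 - 1) + A = -5 + A)
x(F, s) = s + 3*F (x(F, s) = (-5 + 8)*F + s = 3*F + s = s + 3*F)
393 - x(g(C(-1), -3), -19) = 393 - (-19 + 3*(-3 + 9*(1 + (4/3)*(-1)²))) = 393 - (-19 + 3*(-3 + 9*(1 + (4/3)*1))) = 393 - (-19 + 3*(-3 + 9*(1 + 4/3))) = 393 - (-19 + 3*(-3 + 9*(7/3))) = 393 - (-19 + 3*(-3 + 21)) = 393 - (-19 + 3*18) = 393 - (-19 + 54) = 393 - 1*35 = 393 - 35 = 358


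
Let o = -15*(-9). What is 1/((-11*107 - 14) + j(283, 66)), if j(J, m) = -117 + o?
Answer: -1/1173 ≈ -0.00085251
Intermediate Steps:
o = 135
j(J, m) = 18 (j(J, m) = -117 + 135 = 18)
1/((-11*107 - 14) + j(283, 66)) = 1/((-11*107 - 14) + 18) = 1/((-1177 - 14) + 18) = 1/(-1191 + 18) = 1/(-1173) = -1/1173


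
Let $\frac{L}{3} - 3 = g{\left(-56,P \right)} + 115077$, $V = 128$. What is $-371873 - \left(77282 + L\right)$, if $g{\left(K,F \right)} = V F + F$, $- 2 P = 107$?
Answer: $- \frac{1547381}{2} \approx -7.7369 \cdot 10^{5}$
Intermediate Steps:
$P = - \frac{107}{2}$ ($P = \left(- \frac{1}{2}\right) 107 = - \frac{107}{2} \approx -53.5$)
$g{\left(K,F \right)} = 129 F$ ($g{\left(K,F \right)} = 128 F + F = 129 F$)
$L = \frac{649071}{2}$ ($L = 9 + 3 \left(129 \left(- \frac{107}{2}\right) + 115077\right) = 9 + 3 \left(- \frac{13803}{2} + 115077\right) = 9 + 3 \cdot \frac{216351}{2} = 9 + \frac{649053}{2} = \frac{649071}{2} \approx 3.2454 \cdot 10^{5}$)
$-371873 - \left(77282 + L\right) = -371873 - \left(77282 + \frac{649071}{2}\right) = -371873 - \frac{803635}{2} = - \frac{1547381}{2}$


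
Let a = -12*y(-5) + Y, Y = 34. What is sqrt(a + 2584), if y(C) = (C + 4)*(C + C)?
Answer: sqrt(2498) ≈ 49.980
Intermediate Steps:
y(C) = 2*C*(4 + C) (y(C) = (4 + C)*(2*C) = 2*C*(4 + C))
a = -86 (a = -24*(-5)*(4 - 5) + 34 = -24*(-5)*(-1) + 34 = -12*10 + 34 = -120 + 34 = -86)
sqrt(a + 2584) = sqrt(-86 + 2584) = sqrt(2498)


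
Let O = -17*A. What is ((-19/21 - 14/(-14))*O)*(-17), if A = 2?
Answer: 1156/21 ≈ 55.048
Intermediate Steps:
O = -34 (O = -17*2 = -34)
((-19/21 - 14/(-14))*O)*(-17) = ((-19/21 - 14/(-14))*(-34))*(-17) = ((-19*1/21 - 14*(-1/14))*(-34))*(-17) = ((-19/21 + 1)*(-34))*(-17) = ((2/21)*(-34))*(-17) = -68/21*(-17) = 1156/21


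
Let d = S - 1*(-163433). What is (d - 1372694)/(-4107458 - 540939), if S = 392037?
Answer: 817224/4648397 ≈ 0.17581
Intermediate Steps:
d = 555470 (d = 392037 - 1*(-163433) = 392037 + 163433 = 555470)
(d - 1372694)/(-4107458 - 540939) = (555470 - 1372694)/(-4107458 - 540939) = -817224/(-4648397) = -817224*(-1/4648397) = 817224/4648397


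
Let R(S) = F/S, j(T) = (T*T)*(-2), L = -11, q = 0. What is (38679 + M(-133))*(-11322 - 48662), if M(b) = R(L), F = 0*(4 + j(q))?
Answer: -2320121136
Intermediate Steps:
j(T) = -2*T² (j(T) = T²*(-2) = -2*T²)
F = 0 (F = 0*(4 - 2*0²) = 0*(4 - 2*0) = 0*(4 + 0) = 0*4 = 0)
R(S) = 0 (R(S) = 0/S = 0)
M(b) = 0
(38679 + M(-133))*(-11322 - 48662) = (38679 + 0)*(-11322 - 48662) = 38679*(-59984) = -2320121136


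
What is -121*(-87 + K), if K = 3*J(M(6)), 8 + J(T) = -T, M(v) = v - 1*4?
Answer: 14157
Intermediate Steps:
M(v) = -4 + v (M(v) = v - 4 = -4 + v)
J(T) = -8 - T
K = -30 (K = 3*(-8 - (-4 + 6)) = 3*(-8 - 1*2) = 3*(-8 - 2) = 3*(-10) = -30)
-121*(-87 + K) = -121*(-87 - 30) = -121*(-117) = 14157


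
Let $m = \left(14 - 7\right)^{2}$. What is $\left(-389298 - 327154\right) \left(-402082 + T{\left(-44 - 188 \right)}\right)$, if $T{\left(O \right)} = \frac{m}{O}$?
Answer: $\frac{16708211054249}{58} \approx 2.8807 \cdot 10^{11}$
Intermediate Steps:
$m = 49$ ($m = 7^{2} = 49$)
$T{\left(O \right)} = \frac{49}{O}$
$\left(-389298 - 327154\right) \left(-402082 + T{\left(-44 - 188 \right)}\right) = \left(-389298 - 327154\right) \left(-402082 + \frac{49}{-44 - 188}\right) = - 716452 \left(-402082 + \frac{49}{-44 - 188}\right) = - 716452 \left(-402082 + \frac{49}{-232}\right) = - 716452 \left(-402082 + 49 \left(- \frac{1}{232}\right)\right) = - 716452 \left(-402082 - \frac{49}{232}\right) = \left(-716452\right) \left(- \frac{93283073}{232}\right) = \frac{16708211054249}{58}$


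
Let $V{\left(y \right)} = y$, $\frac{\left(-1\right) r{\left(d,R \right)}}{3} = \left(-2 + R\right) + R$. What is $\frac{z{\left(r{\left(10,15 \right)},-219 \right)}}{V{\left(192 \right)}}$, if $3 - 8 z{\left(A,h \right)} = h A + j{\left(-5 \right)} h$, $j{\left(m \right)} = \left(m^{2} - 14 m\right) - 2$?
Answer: $\frac{329}{256} \approx 1.2852$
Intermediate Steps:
$r{\left(d,R \right)} = 6 - 6 R$ ($r{\left(d,R \right)} = - 3 \left(\left(-2 + R\right) + R\right) = - 3 \left(-2 + 2 R\right) = 6 - 6 R$)
$j{\left(m \right)} = -2 + m^{2} - 14 m$
$z{\left(A,h \right)} = \frac{3}{8} - \frac{93 h}{8} - \frac{A h}{8}$ ($z{\left(A,h \right)} = \frac{3}{8} - \frac{h A + \left(-2 + \left(-5\right)^{2} - -70\right) h}{8} = \frac{3}{8} - \frac{A h + \left(-2 + 25 + 70\right) h}{8} = \frac{3}{8} - \frac{A h + 93 h}{8} = \frac{3}{8} - \frac{93 h + A h}{8} = \frac{3}{8} - \left(\frac{93 h}{8} + \frac{A h}{8}\right) = \frac{3}{8} - \frac{93 h}{8} - \frac{A h}{8}$)
$\frac{z{\left(r{\left(10,15 \right)},-219 \right)}}{V{\left(192 \right)}} = \frac{\frac{3}{8} - - \frac{20367}{8} - \frac{1}{8} \left(6 - 90\right) \left(-219\right)}{192} = \left(\frac{3}{8} + \frac{20367}{8} - \frac{1}{8} \left(6 - 90\right) \left(-219\right)\right) \frac{1}{192} = \left(\frac{3}{8} + \frac{20367}{8} - \left(- \frac{21}{2}\right) \left(-219\right)\right) \frac{1}{192} = \left(\frac{3}{8} + \frac{20367}{8} - \frac{4599}{2}\right) \frac{1}{192} = \frac{987}{4} \cdot \frac{1}{192} = \frac{329}{256}$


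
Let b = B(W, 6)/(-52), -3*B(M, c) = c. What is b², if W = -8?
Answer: 1/676 ≈ 0.0014793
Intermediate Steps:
B(M, c) = -c/3
b = 1/26 (b = -⅓*6/(-52) = -2*(-1/52) = 1/26 ≈ 0.038462)
b² = (1/26)² = 1/676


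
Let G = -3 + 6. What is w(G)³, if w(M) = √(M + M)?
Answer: 6*√6 ≈ 14.697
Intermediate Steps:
G = 3
w(M) = √2*√M (w(M) = √(2*M) = √2*√M)
w(G)³ = (√2*√3)³ = (√6)³ = 6*√6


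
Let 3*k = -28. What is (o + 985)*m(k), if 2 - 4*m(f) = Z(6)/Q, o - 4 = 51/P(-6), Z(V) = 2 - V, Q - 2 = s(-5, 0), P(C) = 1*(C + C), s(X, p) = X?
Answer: 1313/8 ≈ 164.13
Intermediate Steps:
k = -28/3 (k = (⅓)*(-28) = -28/3 ≈ -9.3333)
P(C) = 2*C (P(C) = 1*(2*C) = 2*C)
Q = -3 (Q = 2 - 5 = -3)
o = -¼ (o = 4 + 51/((2*(-6))) = 4 + 51/(-12) = 4 + 51*(-1/12) = 4 - 17/4 = -¼ ≈ -0.25000)
m(f) = ⅙ (m(f) = ½ - (2 - 1*6)/(4*(-3)) = ½ - (2 - 6)*(-1)/(4*3) = ½ - (-1)*(-1)/3 = ½ - ¼*4/3 = ½ - ⅓ = ⅙)
(o + 985)*m(k) = (-¼ + 985)*(⅙) = (3939/4)*(⅙) = 1313/8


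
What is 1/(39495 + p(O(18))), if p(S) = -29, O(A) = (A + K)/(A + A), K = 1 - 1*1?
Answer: 1/39466 ≈ 2.5338e-5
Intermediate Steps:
K = 0 (K = 1 - 1 = 0)
O(A) = ½ (O(A) = (A + 0)/(A + A) = A/((2*A)) = A*(1/(2*A)) = ½)
1/(39495 + p(O(18))) = 1/(39495 - 29) = 1/39466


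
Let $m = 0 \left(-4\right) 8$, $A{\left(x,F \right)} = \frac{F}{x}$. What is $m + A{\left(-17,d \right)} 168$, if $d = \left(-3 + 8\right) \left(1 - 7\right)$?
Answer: $\frac{5040}{17} \approx 296.47$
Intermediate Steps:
$d = -30$ ($d = 5 \left(-6\right) = -30$)
$m = 0$ ($m = 0 \cdot 8 = 0$)
$m + A{\left(-17,d \right)} 168 = 0 + - \frac{30}{-17} \cdot 168 = 0 + \left(-30\right) \left(- \frac{1}{17}\right) 168 = 0 + \frac{30}{17} \cdot 168 = 0 + \frac{5040}{17} = \frac{5040}{17}$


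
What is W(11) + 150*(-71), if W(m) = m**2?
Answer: -10529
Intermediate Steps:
W(11) + 150*(-71) = 11**2 + 150*(-71) = 121 - 10650 = -10529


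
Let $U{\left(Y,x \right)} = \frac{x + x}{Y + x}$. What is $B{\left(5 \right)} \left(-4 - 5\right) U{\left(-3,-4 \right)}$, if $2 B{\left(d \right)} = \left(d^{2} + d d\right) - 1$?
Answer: $-252$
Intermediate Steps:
$U{\left(Y,x \right)} = \frac{2 x}{Y + x}$
$B{\left(d \right)} = - \frac{1}{2} + d^{2}$ ($B{\left(d \right)} = \frac{\left(d^{2} + d d\right) - 1}{2} = \frac{\left(d^{2} + d^{2}\right) - 1}{2} = \frac{2 d^{2} - 1}{2} = \frac{-1 + 2 d^{2}}{2} = - \frac{1}{2} + d^{2}$)
$B{\left(5 \right)} \left(-4 - 5\right) U{\left(-3,-4 \right)} = \left(- \frac{1}{2} + 5^{2}\right) \left(-4 - 5\right) 2 \left(-4\right) \frac{1}{-3 - 4} = \left(- \frac{1}{2} + 25\right) \left(- 9 \cdot 2 \left(-4\right) \frac{1}{-7}\right) = \frac{49 \left(- 9 \cdot 2 \left(-4\right) \left(- \frac{1}{7}\right)\right)}{2} = \frac{49 \left(\left(-9\right) \frac{8}{7}\right)}{2} = \frac{49}{2} \left(- \frac{72}{7}\right) = -252$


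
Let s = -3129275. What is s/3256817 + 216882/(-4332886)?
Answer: -7132568411122/7055708391931 ≈ -1.0109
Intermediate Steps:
s/3256817 + 216882/(-4332886) = -3129275/3256817 + 216882/(-4332886) = -3129275*1/3256817 + 216882*(-1/4332886) = -3129275/3256817 - 108441/2166443 = -7132568411122/7055708391931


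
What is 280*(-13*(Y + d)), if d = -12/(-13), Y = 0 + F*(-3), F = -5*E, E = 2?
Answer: -112560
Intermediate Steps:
F = -10 (F = -5*2 = -10)
Y = 30 (Y = 0 - 10*(-3) = 0 + 30 = 30)
d = 12/13 (d = -12*(-1/13) = 12/13 ≈ 0.92308)
280*(-13*(Y + d)) = 280*(-13*(30 + 12/13)) = 280*(-13*402/13) = 280*(-402) = -112560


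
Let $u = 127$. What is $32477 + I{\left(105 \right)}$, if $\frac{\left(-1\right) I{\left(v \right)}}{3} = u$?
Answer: $32096$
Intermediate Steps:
$I{\left(v \right)} = -381$ ($I{\left(v \right)} = \left(-3\right) 127 = -381$)
$32477 + I{\left(105 \right)} = 32477 - 381 = 32096$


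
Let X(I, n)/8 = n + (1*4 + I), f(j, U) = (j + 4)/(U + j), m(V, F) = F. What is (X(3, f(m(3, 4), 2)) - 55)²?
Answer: 1225/9 ≈ 136.11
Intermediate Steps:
f(j, U) = (4 + j)/(U + j)
X(I, n) = 32 + 8*I + 8*n (X(I, n) = 8*(n + (1*4 + I)) = 8*(n + (4 + I)) = 8*(4 + I + n) = 32 + 8*I + 8*n)
(X(3, f(m(3, 4), 2)) - 55)² = ((32 + 8*3 + 8*((4 + 4)/(2 + 4))) - 55)² = ((32 + 24 + 8*(8/6)) - 55)² = ((32 + 24 + 8*((⅙)*8)) - 55)² = ((32 + 24 + 8*(4/3)) - 55)² = ((32 + 24 + 32/3) - 55)² = (200/3 - 55)² = (35/3)² = 1225/9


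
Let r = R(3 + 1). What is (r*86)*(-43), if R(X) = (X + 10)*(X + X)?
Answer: -414176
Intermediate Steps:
R(X) = 2*X*(10 + X) (R(X) = (10 + X)*(2*X) = 2*X*(10 + X))
r = 112 (r = 2*(3 + 1)*(10 + (3 + 1)) = 2*4*(10 + 4) = 2*4*14 = 112)
(r*86)*(-43) = (112*86)*(-43) = 9632*(-43) = -414176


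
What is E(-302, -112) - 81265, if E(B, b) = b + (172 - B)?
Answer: -80903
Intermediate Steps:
E(B, b) = 172 + b - B
E(-302, -112) - 81265 = (172 - 112 - 1*(-302)) - 81265 = (172 - 112 + 302) - 81265 = 362 - 81265 = -80903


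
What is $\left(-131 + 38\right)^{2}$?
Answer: $8649$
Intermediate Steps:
$\left(-131 + 38\right)^{2} = \left(-93\right)^{2} = 8649$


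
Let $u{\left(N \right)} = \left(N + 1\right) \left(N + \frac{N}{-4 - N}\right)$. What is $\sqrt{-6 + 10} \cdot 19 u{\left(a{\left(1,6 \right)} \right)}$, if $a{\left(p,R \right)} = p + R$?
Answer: $\frac{21280}{11} \approx 1934.5$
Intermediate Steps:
$a{\left(p,R \right)} = R + p$
$u{\left(N \right)} = \left(1 + N\right) \left(N + \frac{N}{-4 - N}\right)$
$\sqrt{-6 + 10} \cdot 19 u{\left(a{\left(1,6 \right)} \right)} = \sqrt{-6 + 10} \cdot 19 \frac{\left(6 + 1\right) \left(3 + \left(6 + 1\right)^{2} + 4 \left(6 + 1\right)\right)}{4 + \left(6 + 1\right)} = \sqrt{4} \cdot 19 \frac{7 \left(3 + 7^{2} + 4 \cdot 7\right)}{4 + 7} = 2 \cdot 19 \frac{7 \left(3 + 49 + 28\right)}{11} = 38 \cdot 7 \cdot \frac{1}{11} \cdot 80 = 38 \cdot \frac{560}{11} = \frac{21280}{11}$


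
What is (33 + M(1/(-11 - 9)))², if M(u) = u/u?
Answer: 1156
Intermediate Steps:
M(u) = 1
(33 + M(1/(-11 - 9)))² = (33 + 1)² = 34² = 1156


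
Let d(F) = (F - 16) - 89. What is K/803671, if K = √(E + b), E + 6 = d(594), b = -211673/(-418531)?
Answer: √84694831327526/336361227301 ≈ 2.7360e-5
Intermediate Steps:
d(F) = -105 + F (d(F) = (-16 + F) - 89 = -105 + F)
b = 211673/418531 (b = -211673*(-1/418531) = 211673/418531 ≈ 0.50575)
E = 483 (E = -6 + (-105 + 594) = -6 + 489 = 483)
K = √84694831327526/418531 (K = √(483 + 211673/418531) = √(202362146/418531) = √84694831327526/418531 ≈ 21.989)
K/803671 = (√84694831327526/418531)/803671 = (√84694831327526/418531)*(1/803671) = √84694831327526/336361227301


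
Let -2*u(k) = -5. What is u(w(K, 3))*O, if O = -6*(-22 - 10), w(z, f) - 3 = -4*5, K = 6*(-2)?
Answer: 480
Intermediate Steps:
K = -12
w(z, f) = -17 (w(z, f) = 3 - 4*5 = 3 - 20 = -17)
u(k) = 5/2 (u(k) = -½*(-5) = 5/2)
O = 192 (O = -6*(-32) = 192)
u(w(K, 3))*O = (5/2)*192 = 480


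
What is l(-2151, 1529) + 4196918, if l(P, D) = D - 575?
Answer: 4197872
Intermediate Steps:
l(P, D) = -575 + D
l(-2151, 1529) + 4196918 = (-575 + 1529) + 4196918 = 954 + 4196918 = 4197872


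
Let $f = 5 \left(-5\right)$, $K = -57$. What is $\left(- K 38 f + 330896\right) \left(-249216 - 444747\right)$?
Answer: $-192051484398$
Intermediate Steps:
$f = -25$
$\left(- K 38 f + 330896\right) \left(-249216 - 444747\right) = \left(- \left(-57\right) 38 \left(-25\right) + 330896\right) \left(-249216 - 444747\right) = \left(- \left(-2166\right) \left(-25\right) + 330896\right) \left(-693963\right) = \left(\left(-1\right) 54150 + 330896\right) \left(-693963\right) = \left(-54150 + 330896\right) \left(-693963\right) = 276746 \left(-693963\right) = -192051484398$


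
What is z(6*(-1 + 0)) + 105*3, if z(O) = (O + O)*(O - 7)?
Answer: 471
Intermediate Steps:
z(O) = 2*O*(-7 + O) (z(O) = (2*O)*(-7 + O) = 2*O*(-7 + O))
z(6*(-1 + 0)) + 105*3 = 2*(6*(-1 + 0))*(-7 + 6*(-1 + 0)) + 105*3 = 2*(6*(-1))*(-7 + 6*(-1)) + 315 = 2*(-6)*(-7 - 6) + 315 = 2*(-6)*(-13) + 315 = 156 + 315 = 471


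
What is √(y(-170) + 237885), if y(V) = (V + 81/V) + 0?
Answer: √6869949730/170 ≈ 487.56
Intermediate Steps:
y(V) = V + 81/V
√(y(-170) + 237885) = √((-170 + 81/(-170)) + 237885) = √((-170 + 81*(-1/170)) + 237885) = √((-170 - 81/170) + 237885) = √(-28981/170 + 237885) = √(40411469/170) = √6869949730/170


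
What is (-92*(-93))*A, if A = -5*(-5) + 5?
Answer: 256680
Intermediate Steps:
A = 30 (A = 25 + 5 = 30)
(-92*(-93))*A = -92*(-93)*30 = 8556*30 = 256680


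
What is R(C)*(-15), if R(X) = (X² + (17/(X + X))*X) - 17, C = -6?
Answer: -825/2 ≈ -412.50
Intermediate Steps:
R(X) = -17/2 + X² (R(X) = (X² + (17/((2*X)))*X) - 17 = (X² + (17*(1/(2*X)))*X) - 17 = (X² + (17/(2*X))*X) - 17 = (X² + 17/2) - 17 = (17/2 + X²) - 17 = -17/2 + X²)
R(C)*(-15) = (-17/2 + (-6)²)*(-15) = (-17/2 + 36)*(-15) = (55/2)*(-15) = -825/2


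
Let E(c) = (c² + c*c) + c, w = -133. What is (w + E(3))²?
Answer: 12544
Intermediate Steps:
E(c) = c + 2*c² (E(c) = (c² + c²) + c = 2*c² + c = c + 2*c²)
(w + E(3))² = (-133 + 3*(1 + 2*3))² = (-133 + 3*(1 + 6))² = (-133 + 3*7)² = (-133 + 21)² = (-112)² = 12544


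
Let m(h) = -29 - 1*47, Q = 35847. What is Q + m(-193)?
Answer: 35771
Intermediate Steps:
m(h) = -76 (m(h) = -29 - 47 = -76)
Q + m(-193) = 35847 - 76 = 35771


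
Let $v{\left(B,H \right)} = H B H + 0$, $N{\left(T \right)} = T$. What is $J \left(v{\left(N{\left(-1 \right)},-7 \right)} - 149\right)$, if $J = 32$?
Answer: $-6336$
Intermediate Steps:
$v{\left(B,H \right)} = B H^{2}$ ($v{\left(B,H \right)} = B H H + 0 = B H^{2} + 0 = B H^{2}$)
$J \left(v{\left(N{\left(-1 \right)},-7 \right)} - 149\right) = 32 \left(- \left(-7\right)^{2} - 149\right) = 32 \left(\left(-1\right) 49 - 149\right) = 32 \left(-49 - 149\right) = 32 \left(-198\right) = -6336$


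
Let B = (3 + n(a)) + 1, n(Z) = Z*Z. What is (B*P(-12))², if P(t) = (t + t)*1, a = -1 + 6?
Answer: 484416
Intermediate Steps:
a = 5
P(t) = 2*t (P(t) = (2*t)*1 = 2*t)
n(Z) = Z²
B = 29 (B = (3 + 5²) + 1 = (3 + 25) + 1 = 28 + 1 = 29)
(B*P(-12))² = (29*(2*(-12)))² = (29*(-24))² = (-696)² = 484416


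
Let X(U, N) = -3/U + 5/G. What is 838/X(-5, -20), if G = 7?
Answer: 14665/23 ≈ 637.61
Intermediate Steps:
X(U, N) = 5/7 - 3/U (X(U, N) = -3/U + 5/7 = 5/7 - 3/U)
838/X(-5, -20) = 838/(5/7 - 3/(-5)) = 838/(5/7 - 3*(-1/5)) = 838/(5/7 + 3/5) = 838/(46/35) = 838*(35/46) = 14665/23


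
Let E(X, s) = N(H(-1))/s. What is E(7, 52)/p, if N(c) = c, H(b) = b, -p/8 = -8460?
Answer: -1/3519360 ≈ -2.8414e-7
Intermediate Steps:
p = 67680 (p = -8*(-8460) = 67680)
E(X, s) = -1/s
E(7, 52)/p = -1/52/67680 = -1*1/52*(1/67680) = -1/52*1/67680 = -1/3519360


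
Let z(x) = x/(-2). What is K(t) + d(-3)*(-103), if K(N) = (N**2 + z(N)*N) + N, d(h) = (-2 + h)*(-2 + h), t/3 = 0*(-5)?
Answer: -2575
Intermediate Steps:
z(x) = -x/2 (z(x) = x*(-1/2) = -x/2)
t = 0 (t = 3*(0*(-5)) = 3*0 = 0)
d(h) = (-2 + h)**2
K(N) = N + N**2/2 (K(N) = (N**2 + (-N/2)*N) + N = (N**2 - N**2/2) + N = N**2/2 + N = N + N**2/2)
K(t) + d(-3)*(-103) = (1/2)*0*(2 + 0) + (-2 - 3)**2*(-103) = (1/2)*0*2 + (-5)**2*(-103) = 0 + 25*(-103) = 0 - 2575 = -2575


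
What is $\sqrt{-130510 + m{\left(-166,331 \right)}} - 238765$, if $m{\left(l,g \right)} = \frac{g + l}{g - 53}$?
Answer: $-238765 + \frac{i \sqrt{10086288970}}{278} \approx -2.3877 \cdot 10^{5} + 361.26 i$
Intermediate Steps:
$m{\left(l,g \right)} = \frac{g + l}{-53 + g}$
$\sqrt{-130510 + m{\left(-166,331 \right)}} - 238765 = \sqrt{-130510 + \frac{331 - 166}{-53 + 331}} - 238765 = \sqrt{-130510 + \frac{1}{278} \cdot 165} - 238765 = \sqrt{-130510 + \frac{165}{278}} - 238765 = \sqrt{- \frac{36281615}{278}} - 238765 = \frac{i \sqrt{10086288970}}{278} - 238765 = -238765 + \frac{i \sqrt{10086288970}}{278}$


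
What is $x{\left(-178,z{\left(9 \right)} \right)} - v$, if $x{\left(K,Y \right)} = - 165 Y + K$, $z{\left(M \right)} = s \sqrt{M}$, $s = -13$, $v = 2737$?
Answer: $3520$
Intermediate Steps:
$z{\left(M \right)} = - 13 \sqrt{M}$
$x{\left(K,Y \right)} = K - 165 Y$
$x{\left(-178,z{\left(9 \right)} \right)} - v = \left(-178 - 165 \left(- 13 \sqrt{9}\right)\right) - 2737 = \left(-178 - 165 \left(\left(-13\right) 3\right)\right) - 2737 = \left(-178 - -6435\right) - 2737 = \left(-178 + 6435\right) - 2737 = 6257 - 2737 = 3520$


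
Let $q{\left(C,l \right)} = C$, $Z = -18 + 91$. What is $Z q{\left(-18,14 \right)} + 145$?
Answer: $-1169$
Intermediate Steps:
$Z = 73$
$Z q{\left(-18,14 \right)} + 145 = 73 \left(-18\right) + 145 = -1314 + 145 = -1169$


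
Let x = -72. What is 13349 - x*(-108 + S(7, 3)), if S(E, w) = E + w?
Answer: 6293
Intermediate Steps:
13349 - x*(-108 + S(7, 3)) = 13349 - (-72)*(-108 + (7 + 3)) = 13349 - (-72)*(-108 + 10) = 13349 - (-72)*(-98) = 13349 - 1*7056 = 13349 - 7056 = 6293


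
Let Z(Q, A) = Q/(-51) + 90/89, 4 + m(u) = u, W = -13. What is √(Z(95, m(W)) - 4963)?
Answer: I*√102267854958/4539 ≈ 70.455*I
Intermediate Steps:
m(u) = -4 + u
Z(Q, A) = 90/89 - Q/51 (Z(Q, A) = Q*(-1/51) + 90*(1/89) = -Q/51 + 90/89 = 90/89 - Q/51)
√(Z(95, m(W)) - 4963) = √((90/89 - 1/51*95) - 4963) = √((90/89 - 95/51) - 4963) = √(-3865/4539 - 4963) = √(-22530922/4539) = I*√102267854958/4539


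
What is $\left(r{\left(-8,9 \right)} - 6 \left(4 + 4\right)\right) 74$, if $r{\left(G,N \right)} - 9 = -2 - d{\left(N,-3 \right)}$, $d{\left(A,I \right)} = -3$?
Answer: $-2812$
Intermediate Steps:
$r{\left(G,N \right)} = 10$ ($r{\left(G,N \right)} = 9 - -1 = 9 + \left(-2 + 3\right) = 9 + 1 = 10$)
$\left(r{\left(-8,9 \right)} - 6 \left(4 + 4\right)\right) 74 = \left(10 - 6 \left(4 + 4\right)\right) 74 = \left(10 - 48\right) 74 = \left(-38\right) 74 = -2812$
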